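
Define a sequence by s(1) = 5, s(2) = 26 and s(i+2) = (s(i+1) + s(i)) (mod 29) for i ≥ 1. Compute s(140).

Computing terms: s(1) = 5; s(2) = 26; s(3) = 2; s(4) = 28; s(5) = 1; s(6) = 0; s(7) = 1; s(8) = 1; s(9) = 2; s(10) = 3; s(11) = 5; s(12) = 8; s(13) = 13; s(14) = 21; s(15) = 5; s(16) = 26.
Since (s(15), s(16)) = (s(1), s(2)) = (5, 26) (two consecutive terms determine the rest), the sequence is periodic with period 14.
(140 - 1) mod 14 = 13, so s(140) = s(14) = 21.

21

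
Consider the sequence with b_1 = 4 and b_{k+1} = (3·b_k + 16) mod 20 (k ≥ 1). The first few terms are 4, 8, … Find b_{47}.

Listing terms: b_1 = 4,  b_2 = 8,  b_3 = 0,  b_4 = 16,  b_5 = 4.
The sequence repeats with period 4.
(47 - 1) mod 4 = 2, so b_{47} = b_3 = 0.

0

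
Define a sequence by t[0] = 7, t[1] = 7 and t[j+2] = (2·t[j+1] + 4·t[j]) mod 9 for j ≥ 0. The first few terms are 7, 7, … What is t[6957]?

t[0] = 7, t[1] = 7, t[2] = 6, t[3] = 4, t[4] = 5, t[5] = 8, t[6] = 0, t[7] = 5, t[8] = 1, t[9] = 4, t[10] = 3, t[11] = 4, t[12] = 2, t[13] = 2, t[14] = 3, t[15] = 5, t[16] = 4, t[17] = 1, t[18] = 0, t[19] = 4, t[20] = 8, t[21] = 5, t[22] = 6, t[23] = 5, t[24] = 7, t[25] = 7.
Since (t[24], t[25]) = (t[0], t[1]) = (7, 7) (two consecutive terms determine the rest), the sequence is periodic with period 24.
(6957 - 0) mod 24 = 21, so t[6957] = t[21] = 5.

5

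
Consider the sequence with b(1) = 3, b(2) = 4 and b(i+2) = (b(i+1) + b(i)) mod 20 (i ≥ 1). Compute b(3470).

4

Listing terms: b(1) = 3, b(2) = 4, b(3) = 7, b(4) = 11, b(5) = 18, b(6) = 9, b(7) = 7, b(8) = 16, b(9) = 3, b(10) = 19, b(11) = 2, b(12) = 1, b(13) = 3, b(14) = 4.
The sequence repeats with period 12.
So b(3470) = b(1 + ((3470-1) mod 12)) = b(2) = 4.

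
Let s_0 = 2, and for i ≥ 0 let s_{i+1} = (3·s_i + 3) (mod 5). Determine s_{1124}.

2

Listing terms: s_0 = 2,  s_1 = 4,  s_2 = 0,  s_3 = 3,  s_4 = 2.
The sequence repeats with period 4.
So s_{1124} = s_{0 + ((1124-0) mod 4)} = s_0 = 2.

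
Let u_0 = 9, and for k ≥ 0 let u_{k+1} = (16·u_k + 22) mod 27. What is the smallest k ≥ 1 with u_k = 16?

Computing terms: u_0 = 9, u_1 = 4, u_2 = 5, u_3 = 21, u_4 = 7, u_5 = 26, u_6 = 6, u_7 = 10, u_8 = 20, u_9 = 18, u_{10} = 13, u_{11} = 14, u_{12} = 3, u_{13} = 16, u_{14} = 8, u_{15} = 15, u_{16} = 19, u_{17} = 2, u_{18} = 0, u_{19} = 22, u_{20} = 23, u_{21} = 12, u_{22} = 25, u_{23} = 17, u_{24} = 24, u_{25} = 1, u_{26} = 11, u_{27} = 9.
The sequence repeats with period 27.
The value 16 first appears (with k ≥ 1) at u_{13}.

13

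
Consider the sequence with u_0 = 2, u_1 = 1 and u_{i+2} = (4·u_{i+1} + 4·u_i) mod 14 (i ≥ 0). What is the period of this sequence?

6

u_0 = 2,  u_1 = 1,  u_2 = 12,  u_3 = 10,  u_4 = 4,  u_5 = 0,  u_6 = 2,  u_7 = 8,  u_8 = 12,  u_9 = 10.
Since (u_8, u_9) = (u_2, u_3) = (12, 10) (two consecutive terms determine the rest), the sequence is eventually periodic: after a pre-period of length 2 it cycles with period 6.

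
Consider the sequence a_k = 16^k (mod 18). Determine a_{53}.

4

Computing terms: a_0 = 1,  a_1 = 16,  a_2 = 4,  a_3 = 10,  a_4 = 16.
Since a_4 = a_1 = 16, the sequence is eventually periodic: after a pre-period of length 1 it cycles with period 3.
For k ≥ 1, a_k depends only on (k - 1) mod 3. (53 - 1) mod 3 = 1, so a_{53} = a_2 = 4.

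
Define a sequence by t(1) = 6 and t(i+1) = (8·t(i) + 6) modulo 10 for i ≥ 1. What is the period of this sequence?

4

Computing terms: t(1) = 6; t(2) = 4; t(3) = 8; t(4) = 0; t(5) = 6.
The sequence repeats with period 4.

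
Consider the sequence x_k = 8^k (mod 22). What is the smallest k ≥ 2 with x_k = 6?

3

We have x_1 = 8,  x_2 = 20,  x_3 = 6,  x_4 = 4,  x_5 = 10,  x_6 = 14,  x_7 = 2,  x_8 = 16,  x_9 = 18,  x_{10} = 12,  x_{11} = 8.
The sequence repeats with period 10.
The value 6 first appears (with k ≥ 2) at x_3.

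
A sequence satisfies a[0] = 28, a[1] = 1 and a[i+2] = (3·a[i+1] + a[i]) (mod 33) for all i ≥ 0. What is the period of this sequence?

Listing terms: a[0] = 28; a[1] = 1; a[2] = 31; a[3] = 28; a[4] = 16; a[5] = 10; a[6] = 13; a[7] = 16; a[8] = 28; a[9] = 1.
Since (a[8], a[9]) = (a[0], a[1]) = (28, 1) (two consecutive terms determine the rest), the sequence is periodic with period 8.

8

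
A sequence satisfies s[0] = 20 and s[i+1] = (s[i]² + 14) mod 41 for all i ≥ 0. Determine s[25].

9

s[0] = 20, s[1] = 4, s[2] = 30, s[3] = 12, s[4] = 35, s[5] = 9, s[6] = 13, s[7] = 19, s[8] = 6, s[9] = 9.
Since s[9] = s[5] = 9, the sequence is eventually periodic: after a pre-period of length 5 it cycles with period 4.
For i ≥ 5, s[i] depends only on (i - 5) mod 4. (25 - 5) mod 4 = 0, so s[25] = s[5] = 9.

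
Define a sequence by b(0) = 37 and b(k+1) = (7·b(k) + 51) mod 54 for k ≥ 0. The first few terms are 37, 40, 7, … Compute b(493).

4

We have b(0) = 37, b(1) = 40, b(2) = 7, b(3) = 46, b(4) = 49, b(5) = 16, b(6) = 1, b(7) = 4, b(8) = 25, b(9) = 10, b(10) = 13, b(11) = 34, b(12) = 19, b(13) = 22, b(14) = 43, b(15) = 28, b(16) = 31, b(17) = 52, b(18) = 37.
The sequence repeats with period 18.
So b(493) = b(0 + ((493-0) mod 18)) = b(7) = 4.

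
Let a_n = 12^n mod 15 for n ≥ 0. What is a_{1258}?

We have a_0 = 1; a_1 = 12; a_2 = 9; a_3 = 3; a_4 = 6; a_5 = 12.
Since a_5 = a_1 = 12, the sequence is eventually periodic: after a pre-period of length 1 it cycles with period 4.
For n ≥ 1, a_n depends only on (n - 1) mod 4. (1258 - 1) mod 4 = 1, so a_{1258} = a_2 = 9.

9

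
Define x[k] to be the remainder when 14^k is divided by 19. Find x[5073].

12

We have x[0] = 1; x[1] = 14; x[2] = 6; x[3] = 8; x[4] = 17; x[5] = 10; x[6] = 7; x[7] = 3; x[8] = 4; x[9] = 18; x[10] = 5; x[11] = 13; x[12] = 11; x[13] = 2; x[14] = 9; x[15] = 12; x[16] = 16; x[17] = 15; x[18] = 1.
The sequence repeats with period 18.
So x[5073] = x[0 + ((5073-0) mod 18)] = x[15] = 12.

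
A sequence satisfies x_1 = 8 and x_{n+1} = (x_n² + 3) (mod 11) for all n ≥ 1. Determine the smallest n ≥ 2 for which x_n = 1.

2

Computing terms: x_1 = 8,  x_2 = 1,  x_3 = 4,  x_4 = 8.
The sequence repeats with period 3.
The value 1 first appears (with n ≥ 2) at x_2.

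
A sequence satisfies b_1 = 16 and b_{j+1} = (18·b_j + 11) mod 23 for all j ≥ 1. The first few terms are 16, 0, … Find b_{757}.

10

We have b_1 = 16, b_2 = 0, b_3 = 11, b_4 = 2, b_5 = 1, b_6 = 6, b_7 = 4, b_8 = 14, b_9 = 10, b_{10} = 7, b_{11} = 22, b_{12} = 16.
Since b_{12} = b_1 = 16, the sequence is periodic with period 11.
(757 - 1) mod 11 = 8, so b_{757} = b_9 = 10.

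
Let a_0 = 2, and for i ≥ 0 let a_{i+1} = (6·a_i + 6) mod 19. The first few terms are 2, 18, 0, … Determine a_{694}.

a_0 = 2; a_1 = 18; a_2 = 0; a_3 = 6; a_4 = 4; a_5 = 11; a_6 = 15; a_7 = 1; a_8 = 12; a_9 = 2.
Since a_9 = a_0 = 2, the sequence is periodic with period 9.
(694 - 0) mod 9 = 1, so a_{694} = a_1 = 18.

18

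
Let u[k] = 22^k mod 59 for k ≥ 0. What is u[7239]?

16

We have u[0] = 1; u[1] = 22; u[2] = 12; u[3] = 28; u[4] = 26; u[5] = 41; u[6] = 17; u[7] = 20; u[8] = 27; u[9] = 4; u[10] = 29; u[11] = 48; u[12] = 53; u[13] = 45; u[14] = 46; u[15] = 9; u[16] = 21; u[17] = 49; u[18] = 16; u[19] = 57; u[20] = 15; u[21] = 35; u[22] = 3; u[23] = 7; u[24] = 36; u[25] = 25; u[26] = 19; u[27] = 5; u[28] = 51; u[29] = 1.
Since u[29] = u[0] = 1, the sequence is periodic with period 29.
So u[7239] = u[0 + ((7239-0) mod 29)] = u[18] = 16.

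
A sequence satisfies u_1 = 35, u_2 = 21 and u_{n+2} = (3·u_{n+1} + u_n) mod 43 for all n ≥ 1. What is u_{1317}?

32

u_1 = 35,  u_2 = 21,  u_3 = 12,  u_4 = 14,  u_5 = 11,  u_6 = 4,  u_7 = 23,  u_8 = 30,  u_9 = 27,  u_{10} = 25,  u_{11} = 16,  u_{12} = 30,  u_{13} = 20,  u_{14} = 4,  u_{15} = 32,  u_{16} = 14,  u_{17} = 31,  u_{18} = 21,  u_{19} = 8,  u_{20} = 2,  u_{21} = 14,  u_{22} = 1,  u_{23} = 17,  u_{24} = 9,  u_{25} = 1,  u_{26} = 12,  u_{27} = 37,  u_{28} = 37,  u_{29} = 19,  u_{30} = 8,  u_{31} = 0,  u_{32} = 8,  u_{33} = 24,  u_{34} = 37,  u_{35} = 6,  u_{36} = 12,  u_{37} = 42,  u_{38} = 9,  u_{39} = 26,  u_{40} = 1,  u_{41} = 29,  u_{42} = 2,  u_{43} = 35,  u_{44} = 21.
Since (u_{43}, u_{44}) = (u_1, u_2) = (35, 21) (two consecutive terms determine the rest), the sequence is periodic with period 42.
So u_{1317} = u_{1 + ((1317-1) mod 42)} = u_{15} = 32.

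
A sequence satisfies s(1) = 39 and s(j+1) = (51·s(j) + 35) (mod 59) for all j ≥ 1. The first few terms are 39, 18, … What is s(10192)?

33

We have s(1) = 39; s(2) = 18; s(3) = 9; s(4) = 22; s(5) = 36; s(6) = 42; s(7) = 53; s(8) = 24; s(9) = 20; s(10) = 52; s(11) = 32; s(12) = 15; s(13) = 33; s(14) = 7; s(15) = 38; s(16) = 26; s(17) = 4; s(18) = 3; s(19) = 11; s(20) = 6; s(21) = 46; s(22) = 21; s(23) = 44; s(24) = 37; s(25) = 34; s(26) = 58; s(27) = 43; s(28) = 45; s(29) = 29; s(30) = 39.
Since s(30) = s(1) = 39, the sequence is periodic with period 29.
(10192 - 1) mod 29 = 12, so s(10192) = s(13) = 33.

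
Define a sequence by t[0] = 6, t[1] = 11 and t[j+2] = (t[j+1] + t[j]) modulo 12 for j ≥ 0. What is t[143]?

We have t[0] = 6; t[1] = 11; t[2] = 5; t[3] = 4; t[4] = 9; t[5] = 1; t[6] = 10; t[7] = 11; t[8] = 9; t[9] = 8; t[10] = 5; t[11] = 1; t[12] = 6; t[13] = 7; t[14] = 1; t[15] = 8; t[16] = 9; t[17] = 5; t[18] = 2; t[19] = 7; t[20] = 9; t[21] = 4; t[22] = 1; t[23] = 5; t[24] = 6; t[25] = 11.
The sequence repeats with period 24.
So t[143] = t[0 + ((143-0) mod 24)] = t[23] = 5.

5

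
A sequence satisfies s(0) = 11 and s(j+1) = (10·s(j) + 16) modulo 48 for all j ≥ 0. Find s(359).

16

We have s(0) = 11; s(1) = 30; s(2) = 28; s(3) = 8; s(4) = 0; s(5) = 16; s(6) = 32; s(7) = 0.
Since s(7) = s(4) = 0, the sequence is eventually periodic: after a pre-period of length 4 it cycles with period 3.
For j ≥ 4, s(j) depends only on (j - 4) mod 3. (359 - 4) mod 3 = 1, so s(359) = s(5) = 16.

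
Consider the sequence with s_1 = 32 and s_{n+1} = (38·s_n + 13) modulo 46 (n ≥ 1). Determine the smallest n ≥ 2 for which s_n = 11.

15

s_1 = 32, s_2 = 33, s_3 = 25, s_4 = 43, s_5 = 37, s_6 = 39, s_7 = 23, s_8 = 13, s_9 = 1, s_{10} = 5, s_{11} = 19, s_{12} = 45, s_{13} = 21, s_{14} = 29, s_{15} = 11, s_{16} = 17, s_{17} = 15, s_{18} = 31, s_{19} = 41, s_{20} = 7, s_{21} = 3, s_{22} = 35, s_{23} = 9, s_{24} = 33.
Since s_{24} = s_2 = 33, the sequence is eventually periodic: after a pre-period of length 1 it cycles with period 22.
The value 11 first appears (with n ≥ 2) at s_{15}.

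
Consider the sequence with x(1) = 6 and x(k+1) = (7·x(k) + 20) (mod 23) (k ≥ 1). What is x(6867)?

17

Listing terms: x(1) = 6, x(2) = 16, x(3) = 17, x(4) = 1, x(5) = 4, x(6) = 2, x(7) = 11, x(8) = 5, x(9) = 9, x(10) = 14, x(11) = 3, x(12) = 18, x(13) = 8, x(14) = 7, x(15) = 0, x(16) = 20, x(17) = 22, x(18) = 13, x(19) = 19, x(20) = 15, x(21) = 10, x(22) = 21, x(23) = 6.
Since x(23) = x(1) = 6, the sequence is periodic with period 22.
(6867 - 1) mod 22 = 2, so x(6867) = x(3) = 17.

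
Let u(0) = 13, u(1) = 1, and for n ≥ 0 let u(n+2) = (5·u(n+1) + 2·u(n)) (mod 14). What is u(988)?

u(0) = 13; u(1) = 1; u(2) = 3; u(3) = 3; u(4) = 7; u(5) = 13; u(6) = 9; u(7) = 1; u(8) = 9; u(9) = 5; u(10) = 1; u(11) = 1; u(12) = 7; u(13) = 9; u(14) = 3; u(15) = 5; u(16) = 3; u(17) = 11; u(18) = 5; u(19) = 5; u(20) = 7; u(21) = 3; u(22) = 1; u(23) = 11; u(24) = 1; u(25) = 13; u(26) = 11; u(27) = 11; u(28) = 7; u(29) = 1; u(30) = 5; u(31) = 13; u(32) = 5; u(33) = 9; u(34) = 13; u(35) = 13; u(36) = 7; u(37) = 5; u(38) = 11; u(39) = 9; u(40) = 11; u(41) = 3; u(42) = 9; u(43) = 9; u(44) = 7; u(45) = 11; u(46) = 13; u(47) = 3; u(48) = 13; u(49) = 1.
The sequence repeats with period 48.
So u(988) = u(0 + ((988-0) mod 48)) = u(28) = 7.

7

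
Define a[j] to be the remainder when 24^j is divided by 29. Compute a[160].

Computing terms: a[1] = 24, a[2] = 25, a[3] = 20, a[4] = 16, a[5] = 7, a[6] = 23, a[7] = 1, a[8] = 24.
The sequence repeats with period 7.
(160 - 1) mod 7 = 5, so a[160] = a[6] = 23.

23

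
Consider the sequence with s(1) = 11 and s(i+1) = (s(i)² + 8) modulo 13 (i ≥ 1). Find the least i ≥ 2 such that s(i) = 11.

s(1) = 11, s(2) = 12, s(3) = 9, s(4) = 11.
Since s(4) = s(1) = 11, the sequence is periodic with period 3.
The value 11 next appears (with i ≥ 2) at s(4).

4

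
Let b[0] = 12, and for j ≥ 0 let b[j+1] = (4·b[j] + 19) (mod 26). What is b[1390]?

7

b[0] = 12,  b[1] = 15,  b[2] = 1,  b[3] = 23,  b[4] = 7,  b[5] = 21,  b[6] = 25,  b[7] = 15.
Since b[7] = b[1] = 15, the sequence is eventually periodic: after a pre-period of length 1 it cycles with period 6.
For j ≥ 1, b[j] depends only on (j - 1) mod 6. (1390 - 1) mod 6 = 3, so b[1390] = b[4] = 7.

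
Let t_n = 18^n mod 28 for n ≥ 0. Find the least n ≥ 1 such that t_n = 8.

Listing terms: t_0 = 1, t_1 = 18, t_2 = 16, t_3 = 8, t_4 = 4, t_5 = 16.
Since t_5 = t_2 = 16, the sequence is eventually periodic: after a pre-period of length 2 it cycles with period 3.
The value 8 first appears (with n ≥ 1) at t_3.

3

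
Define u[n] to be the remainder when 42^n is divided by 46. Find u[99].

22

Computing terms: u[0] = 1; u[1] = 42; u[2] = 16; u[3] = 28; u[4] = 26; u[5] = 34; u[6] = 2; u[7] = 38; u[8] = 32; u[9] = 10; u[10] = 6; u[11] = 22; u[12] = 4; u[13] = 30; u[14] = 18; u[15] = 20; u[16] = 12; u[17] = 44; u[18] = 8; u[19] = 14; u[20] = 36; u[21] = 40; u[22] = 24; u[23] = 42.
Since u[23] = u[1] = 42, the sequence is eventually periodic: after a pre-period of length 1 it cycles with period 22.
For n ≥ 1, u[n] depends only on (n - 1) mod 22. (99 - 1) mod 22 = 10, so u[99] = u[11] = 22.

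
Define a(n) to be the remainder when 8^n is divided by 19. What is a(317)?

Computing terms: a(0) = 1; a(1) = 8; a(2) = 7; a(3) = 18; a(4) = 11; a(5) = 12; a(6) = 1.
The sequence repeats with period 6.
So a(317) = a(0 + ((317-0) mod 6)) = a(5) = 12.

12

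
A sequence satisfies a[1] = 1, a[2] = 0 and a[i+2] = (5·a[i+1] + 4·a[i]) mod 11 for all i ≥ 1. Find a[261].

10

Computing terms: a[1] = 1; a[2] = 0; a[3] = 4; a[4] = 9; a[5] = 6; a[6] = 0; a[7] = 2; a[8] = 10; a[9] = 3; a[10] = 0; a[11] = 1; a[12] = 5; a[13] = 7; a[14] = 0; a[15] = 6; a[16] = 8; a[17] = 9; a[18] = 0; a[19] = 3; a[20] = 4; a[21] = 10; a[22] = 0; a[23] = 7; a[24] = 2; a[25] = 5; a[26] = 0; a[27] = 9; a[28] = 1; a[29] = 8; a[30] = 0; a[31] = 10; a[32] = 6; a[33] = 4; a[34] = 0; a[35] = 5; a[36] = 3; a[37] = 2; a[38] = 0; a[39] = 8; a[40] = 7; a[41] = 1; a[42] = 0.
Since (a[41], a[42]) = (a[1], a[2]) = (1, 0) (two consecutive terms determine the rest), the sequence is periodic with period 40.
So a[261] = a[1 + ((261-1) mod 40)] = a[21] = 10.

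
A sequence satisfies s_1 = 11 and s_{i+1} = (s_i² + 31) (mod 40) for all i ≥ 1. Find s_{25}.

31

We have s_1 = 11; s_2 = 32; s_3 = 15; s_4 = 16; s_5 = 7; s_6 = 0; s_7 = 31; s_8 = 32.
Since s_8 = s_2 = 32, the sequence is eventually periodic: after a pre-period of length 1 it cycles with period 6.
For i ≥ 2, s_i depends only on (i - 2) mod 6. (25 - 2) mod 6 = 5, so s_{25} = s_7 = 31.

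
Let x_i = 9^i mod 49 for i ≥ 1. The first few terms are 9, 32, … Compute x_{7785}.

x_1 = 9, x_2 = 32, x_3 = 43, x_4 = 44, x_5 = 4, x_6 = 36, x_7 = 30, x_8 = 25, x_9 = 29, x_{10} = 16, x_{11} = 46, x_{12} = 22, x_{13} = 2, x_{14} = 18, x_{15} = 15, x_{16} = 37, x_{17} = 39, x_{18} = 8, x_{19} = 23, x_{20} = 11, x_{21} = 1, x_{22} = 9.
The sequence repeats with period 21.
So x_{7785} = x_{1 + ((7785-1) mod 21)} = x_{15} = 15.

15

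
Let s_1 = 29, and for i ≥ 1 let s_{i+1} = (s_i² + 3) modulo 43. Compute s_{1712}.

Listing terms: s_1 = 29, s_2 = 27, s_3 = 1, s_4 = 4, s_5 = 19, s_6 = 20, s_7 = 16, s_8 = 1.
Since s_8 = s_3 = 1, the sequence is eventually periodic: after a pre-period of length 2 it cycles with period 5.
For i ≥ 3, s_i depends only on (i - 3) mod 5. (1712 - 3) mod 5 = 4, so s_{1712} = s_7 = 16.

16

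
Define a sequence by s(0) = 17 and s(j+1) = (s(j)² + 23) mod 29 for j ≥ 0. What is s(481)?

28

s(0) = 17; s(1) = 22; s(2) = 14; s(3) = 16; s(4) = 18; s(5) = 28; s(6) = 24; s(7) = 19; s(8) = 7; s(9) = 14.
Since s(9) = s(2) = 14, the sequence is eventually periodic: after a pre-period of length 2 it cycles with period 7.
For j ≥ 2, s(j) depends only on (j - 2) mod 7. (481 - 2) mod 7 = 3, so s(481) = s(5) = 28.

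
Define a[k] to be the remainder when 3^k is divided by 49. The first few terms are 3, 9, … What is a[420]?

a[1] = 3, a[2] = 9, a[3] = 27, a[4] = 32, a[5] = 47, a[6] = 43, a[7] = 31, a[8] = 44, a[9] = 34, a[10] = 4, a[11] = 12, a[12] = 36, a[13] = 10, a[14] = 30, a[15] = 41, a[16] = 25, a[17] = 26, a[18] = 29, a[19] = 38, a[20] = 16, a[21] = 48, a[22] = 46, a[23] = 40, a[24] = 22, a[25] = 17, a[26] = 2, a[27] = 6, a[28] = 18, a[29] = 5, a[30] = 15, a[31] = 45, a[32] = 37, a[33] = 13, a[34] = 39, a[35] = 19, a[36] = 8, a[37] = 24, a[38] = 23, a[39] = 20, a[40] = 11, a[41] = 33, a[42] = 1, a[43] = 3.
Since a[43] = a[1] = 3, the sequence is periodic with period 42.
(420 - 1) mod 42 = 41, so a[420] = a[42] = 1.

1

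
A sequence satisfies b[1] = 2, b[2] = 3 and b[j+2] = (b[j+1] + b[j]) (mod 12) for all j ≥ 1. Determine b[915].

Computing terms: b[1] = 2,  b[2] = 3,  b[3] = 5,  b[4] = 8,  b[5] = 1,  b[6] = 9,  b[7] = 10,  b[8] = 7,  b[9] = 5,  b[10] = 0,  b[11] = 5,  b[12] = 5,  b[13] = 10,  b[14] = 3,  b[15] = 1,  b[16] = 4,  b[17] = 5,  b[18] = 9,  b[19] = 2,  b[20] = 11,  b[21] = 1,  b[22] = 0,  b[23] = 1,  b[24] = 1,  b[25] = 2,  b[26] = 3.
The sequence repeats with period 24.
(915 - 1) mod 24 = 2, so b[915] = b[3] = 5.

5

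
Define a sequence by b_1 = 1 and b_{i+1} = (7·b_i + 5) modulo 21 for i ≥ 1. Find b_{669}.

5

b_1 = 1,  b_2 = 12,  b_3 = 5,  b_4 = 19,  b_5 = 12.
Since b_5 = b_2 = 12, the sequence is eventually periodic: after a pre-period of length 1 it cycles with period 3.
For i ≥ 2, b_i depends only on (i - 2) mod 3. (669 - 2) mod 3 = 1, so b_{669} = b_3 = 5.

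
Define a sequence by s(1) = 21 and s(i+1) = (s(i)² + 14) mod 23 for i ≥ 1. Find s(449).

We have s(1) = 21; s(2) = 18; s(3) = 16; s(4) = 17; s(5) = 4; s(6) = 7; s(7) = 17.
Since s(7) = s(4) = 17, the sequence is eventually periodic: after a pre-period of length 3 it cycles with period 3.
For i ≥ 4, s(i) depends only on (i - 4) mod 3. (449 - 4) mod 3 = 1, so s(449) = s(5) = 4.

4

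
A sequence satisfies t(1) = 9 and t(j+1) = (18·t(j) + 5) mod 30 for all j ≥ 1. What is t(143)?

11

Computing terms: t(1) = 9,  t(2) = 17,  t(3) = 11,  t(4) = 23,  t(5) = 29,  t(6) = 17.
Since t(6) = t(2) = 17, the sequence is eventually periodic: after a pre-period of length 1 it cycles with period 4.
For j ≥ 2, t(j) depends only on (j - 2) mod 4. (143 - 2) mod 4 = 1, so t(143) = t(3) = 11.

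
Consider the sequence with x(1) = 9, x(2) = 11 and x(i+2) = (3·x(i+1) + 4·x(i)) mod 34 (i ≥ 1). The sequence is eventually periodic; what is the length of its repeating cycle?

4

x(1) = 9, x(2) = 11, x(3) = 1, x(4) = 13, x(5) = 9, x(6) = 11.
Since (x(5), x(6)) = (x(1), x(2)) = (9, 11) (two consecutive terms determine the rest), the sequence is periodic with period 4.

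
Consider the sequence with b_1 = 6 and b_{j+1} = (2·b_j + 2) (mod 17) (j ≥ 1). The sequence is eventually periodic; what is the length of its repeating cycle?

8

Computing terms: b_1 = 6; b_2 = 14; b_3 = 13; b_4 = 11; b_5 = 7; b_6 = 16; b_7 = 0; b_8 = 2; b_9 = 6.
The sequence repeats with period 8.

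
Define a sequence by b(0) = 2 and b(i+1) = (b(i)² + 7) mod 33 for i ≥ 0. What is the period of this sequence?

3

We have b(0) = 2,  b(1) = 11,  b(2) = 29,  b(3) = 23,  b(4) = 8,  b(5) = 5,  b(6) = 32,  b(7) = 8.
Since b(7) = b(4) = 8, the sequence is eventually periodic: after a pre-period of length 4 it cycles with period 3.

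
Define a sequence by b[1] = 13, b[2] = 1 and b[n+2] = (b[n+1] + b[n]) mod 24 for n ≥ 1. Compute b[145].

Listing terms: b[1] = 13, b[2] = 1, b[3] = 14, b[4] = 15, b[5] = 5, b[6] = 20, b[7] = 1, b[8] = 21, b[9] = 22, b[10] = 19, b[11] = 17, b[12] = 12, b[13] = 5, b[14] = 17, b[15] = 22, b[16] = 15, b[17] = 13, b[18] = 4, b[19] = 17, b[20] = 21, b[21] = 14, b[22] = 11, b[23] = 1, b[24] = 12, b[25] = 13, b[26] = 1.
Since (b[25], b[26]) = (b[1], b[2]) = (13, 1) (two consecutive terms determine the rest), the sequence is periodic with period 24.
(145 - 1) mod 24 = 0, so b[145] = b[1] = 13.

13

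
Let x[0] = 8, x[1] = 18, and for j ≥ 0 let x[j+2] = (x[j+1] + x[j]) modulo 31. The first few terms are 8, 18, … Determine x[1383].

We have x[0] = 8,  x[1] = 18,  x[2] = 26,  x[3] = 13,  x[4] = 8,  x[5] = 21,  x[6] = 29,  x[7] = 19,  x[8] = 17,  x[9] = 5,  x[10] = 22,  x[11] = 27,  x[12] = 18,  x[13] = 14,  x[14] = 1,  x[15] = 15,  x[16] = 16,  x[17] = 0,  x[18] = 16,  x[19] = 16,  x[20] = 1,  x[21] = 17,  x[22] = 18,  x[23] = 4,  x[24] = 22,  x[25] = 26,  x[26] = 17,  x[27] = 12,  x[28] = 29,  x[29] = 10,  x[30] = 8,  x[31] = 18.
Since (x[30], x[31]) = (x[0], x[1]) = (8, 18) (two consecutive terms determine the rest), the sequence is periodic with period 30.
(1383 - 0) mod 30 = 3, so x[1383] = x[3] = 13.

13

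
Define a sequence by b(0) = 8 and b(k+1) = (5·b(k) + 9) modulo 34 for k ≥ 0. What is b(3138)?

b(0) = 8,  b(1) = 15,  b(2) = 16,  b(3) = 21,  b(4) = 12,  b(5) = 1,  b(6) = 14,  b(7) = 11,  b(8) = 30,  b(9) = 23,  b(10) = 22,  b(11) = 17,  b(12) = 26,  b(13) = 3,  b(14) = 24,  b(15) = 27,  b(16) = 8.
The sequence repeats with period 16.
(3138 - 0) mod 16 = 2, so b(3138) = b(2) = 16.

16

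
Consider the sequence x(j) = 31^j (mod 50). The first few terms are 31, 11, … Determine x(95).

1

x(1) = 31; x(2) = 11; x(3) = 41; x(4) = 21; x(5) = 1; x(6) = 31.
Since x(6) = x(1) = 31, the sequence is periodic with period 5.
So x(95) = x(1 + ((95-1) mod 5)) = x(5) = 1.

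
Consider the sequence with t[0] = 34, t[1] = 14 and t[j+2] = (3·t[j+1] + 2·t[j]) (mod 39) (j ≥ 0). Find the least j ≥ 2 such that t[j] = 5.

10

Computing terms: t[0] = 34; t[1] = 14; t[2] = 32; t[3] = 7; t[4] = 7; t[5] = 35; t[6] = 2; t[7] = 37; t[8] = 37; t[9] = 29; t[10] = 5; t[11] = 34; t[12] = 34; t[13] = 14.
Since (t[12], t[13]) = (t[0], t[1]) = (34, 14) (two consecutive terms determine the rest), the sequence is periodic with period 12.
The value 5 first appears (with j ≥ 2) at t[10].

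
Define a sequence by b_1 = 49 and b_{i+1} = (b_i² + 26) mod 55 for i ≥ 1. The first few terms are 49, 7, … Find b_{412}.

41

We have b_1 = 49, b_2 = 7, b_3 = 20, b_4 = 41, b_5 = 2, b_6 = 30, b_7 = 46, b_8 = 52, b_9 = 35, b_{10} = 41.
Since b_{10} = b_4 = 41, the sequence is eventually periodic: after a pre-period of length 3 it cycles with period 6.
For i ≥ 4, b_i depends only on (i - 4) mod 6. (412 - 4) mod 6 = 0, so b_{412} = b_4 = 41.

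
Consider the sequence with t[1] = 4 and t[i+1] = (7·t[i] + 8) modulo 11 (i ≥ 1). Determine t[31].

Listing terms: t[1] = 4; t[2] = 3; t[3] = 7; t[4] = 2; t[5] = 0; t[6] = 8; t[7] = 9; t[8] = 5; t[9] = 10; t[10] = 1; t[11] = 4.
The sequence repeats with period 10.
(31 - 1) mod 10 = 0, so t[31] = t[1] = 4.

4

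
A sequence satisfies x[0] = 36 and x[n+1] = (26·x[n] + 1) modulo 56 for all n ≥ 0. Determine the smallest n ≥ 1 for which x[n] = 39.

We have x[0] = 36,  x[1] = 41,  x[2] = 3,  x[3] = 23,  x[4] = 39,  x[5] = 7,  x[6] = 15,  x[7] = 55,  x[8] = 31,  x[9] = 23.
Since x[9] = x[3] = 23, the sequence is eventually periodic: after a pre-period of length 3 it cycles with period 6.
The value 39 first appears (with n ≥ 1) at x[4].

4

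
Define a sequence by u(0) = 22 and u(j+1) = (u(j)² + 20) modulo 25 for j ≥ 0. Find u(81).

21

Listing terms: u(0) = 22, u(1) = 4, u(2) = 11, u(3) = 16, u(4) = 1, u(5) = 21, u(6) = 11.
Since u(6) = u(2) = 11, the sequence is eventually periodic: after a pre-period of length 2 it cycles with period 4.
For j ≥ 2, u(j) depends only on (j - 2) mod 4. (81 - 2) mod 4 = 3, so u(81) = u(5) = 21.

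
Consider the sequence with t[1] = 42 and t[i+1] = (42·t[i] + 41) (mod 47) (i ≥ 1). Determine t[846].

10

t[1] = 42,  t[2] = 19,  t[3] = 40,  t[4] = 29,  t[5] = 37,  t[6] = 44,  t[7] = 9,  t[8] = 43,  t[9] = 14,  t[10] = 18,  t[11] = 45,  t[12] = 4,  t[13] = 21,  t[14] = 30,  t[15] = 32,  t[16] = 22,  t[17] = 25,  t[18] = 10,  t[19] = 38,  t[20] = 39,  t[21] = 34,  t[22] = 12,  t[23] = 28,  t[24] = 42.
Since t[24] = t[1] = 42, the sequence is periodic with period 23.
(846 - 1) mod 23 = 17, so t[846] = t[18] = 10.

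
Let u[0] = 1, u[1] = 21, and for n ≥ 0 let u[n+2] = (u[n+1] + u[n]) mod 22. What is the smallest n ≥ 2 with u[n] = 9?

9

u[0] = 1; u[1] = 21; u[2] = 0; u[3] = 21; u[4] = 21; u[5] = 20; u[6] = 19; u[7] = 17; u[8] = 14; u[9] = 9; u[10] = 1; u[11] = 10; u[12] = 11; u[13] = 21; u[14] = 10; u[15] = 9; u[16] = 19; u[17] = 6; u[18] = 3; u[19] = 9; u[20] = 12; u[21] = 21; u[22] = 11; u[23] = 10; u[24] = 21; u[25] = 9; u[26] = 8; u[27] = 17; u[28] = 3; u[29] = 20; u[30] = 1; u[31] = 21.
The sequence repeats with period 30.
The value 9 first appears (with n ≥ 2) at u[9].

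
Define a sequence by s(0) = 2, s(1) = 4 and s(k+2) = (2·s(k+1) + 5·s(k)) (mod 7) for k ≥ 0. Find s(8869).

Listing terms: s(0) = 2, s(1) = 4, s(2) = 4, s(3) = 0, s(4) = 6, s(5) = 5, s(6) = 5, s(7) = 0, s(8) = 4, s(9) = 1, s(10) = 1, s(11) = 0, s(12) = 5, s(13) = 3, s(14) = 3, s(15) = 0, s(16) = 1, s(17) = 2, s(18) = 2, s(19) = 0, s(20) = 3, s(21) = 6, s(22) = 6, s(23) = 0, s(24) = 2, s(25) = 4.
The sequence repeats with period 24.
So s(8869) = s(0 + ((8869-0) mod 24)) = s(13) = 3.

3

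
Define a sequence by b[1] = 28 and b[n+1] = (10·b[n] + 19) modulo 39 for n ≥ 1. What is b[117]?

Computing terms: b[1] = 28,  b[2] = 26,  b[3] = 6,  b[4] = 1,  b[5] = 29,  b[6] = 36,  b[7] = 28.
The sequence repeats with period 6.
(117 - 1) mod 6 = 2, so b[117] = b[3] = 6.

6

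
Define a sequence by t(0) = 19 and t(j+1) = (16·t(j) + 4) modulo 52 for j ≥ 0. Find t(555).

t(0) = 19, t(1) = 48, t(2) = 44, t(3) = 32, t(4) = 48.
Since t(4) = t(1) = 48, the sequence is eventually periodic: after a pre-period of length 1 it cycles with period 3.
For j ≥ 1, t(j) depends only on (j - 1) mod 3. (555 - 1) mod 3 = 2, so t(555) = t(3) = 32.

32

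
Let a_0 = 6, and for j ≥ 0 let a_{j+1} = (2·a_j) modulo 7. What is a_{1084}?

5

Computing terms: a_0 = 6; a_1 = 5; a_2 = 3; a_3 = 6.
Since a_3 = a_0 = 6, the sequence is periodic with period 3.
(1084 - 0) mod 3 = 1, so a_{1084} = a_1 = 5.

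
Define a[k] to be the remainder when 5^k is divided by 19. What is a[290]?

6

We have a[0] = 1; a[1] = 5; a[2] = 6; a[3] = 11; a[4] = 17; a[5] = 9; a[6] = 7; a[7] = 16; a[8] = 4; a[9] = 1.
The sequence repeats with period 9.
(290 - 0) mod 9 = 2, so a[290] = a[2] = 6.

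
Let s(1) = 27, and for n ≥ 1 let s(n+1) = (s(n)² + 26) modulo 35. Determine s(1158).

Listing terms: s(1) = 27, s(2) = 20, s(3) = 6, s(4) = 27.
Since s(4) = s(1) = 27, the sequence is periodic with period 3.
(1158 - 1) mod 3 = 2, so s(1158) = s(3) = 6.

6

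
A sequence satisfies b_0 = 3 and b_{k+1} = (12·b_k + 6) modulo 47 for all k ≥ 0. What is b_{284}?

b_0 = 3, b_1 = 42, b_2 = 40, b_3 = 16, b_4 = 10, b_5 = 32, b_6 = 14, b_7 = 33, b_8 = 26, b_9 = 36, b_{10} = 15, b_{11} = 45, b_{12} = 29, b_{13} = 25, b_{14} = 24, b_{15} = 12, b_{16} = 9, b_{17} = 20, b_{18} = 11, b_{19} = 44, b_{20} = 17, b_{21} = 22, b_{22} = 35, b_{23} = 3.
Since b_{23} = b_0 = 3, the sequence is periodic with period 23.
(284 - 0) mod 23 = 8, so b_{284} = b_8 = 26.

26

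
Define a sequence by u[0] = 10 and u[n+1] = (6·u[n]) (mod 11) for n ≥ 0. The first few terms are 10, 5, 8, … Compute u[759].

Computing terms: u[0] = 10,  u[1] = 5,  u[2] = 8,  u[3] = 4,  u[4] = 2,  u[5] = 1,  u[6] = 6,  u[7] = 3,  u[8] = 7,  u[9] = 9,  u[10] = 10.
Since u[10] = u[0] = 10, the sequence is periodic with period 10.
So u[759] = u[0 + ((759-0) mod 10)] = u[9] = 9.

9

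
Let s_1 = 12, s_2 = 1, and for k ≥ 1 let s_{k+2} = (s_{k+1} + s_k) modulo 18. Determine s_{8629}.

6

We have s_1 = 12; s_2 = 1; s_3 = 13; s_4 = 14; s_5 = 9; s_6 = 5; s_7 = 14; s_8 = 1; s_9 = 15; s_{10} = 16; s_{11} = 13; s_{12} = 11; s_{13} = 6; s_{14} = 17; s_{15} = 5; s_{16} = 4; s_{17} = 9; s_{18} = 13; s_{19} = 4; s_{20} = 17; s_{21} = 3; s_{22} = 2; s_{23} = 5; s_{24} = 7; s_{25} = 12; s_{26} = 1.
Since (s_{25}, s_{26}) = (s_1, s_2) = (12, 1) (two consecutive terms determine the rest), the sequence is periodic with period 24.
So s_{8629} = s_{1 + ((8629-1) mod 24)} = s_{13} = 6.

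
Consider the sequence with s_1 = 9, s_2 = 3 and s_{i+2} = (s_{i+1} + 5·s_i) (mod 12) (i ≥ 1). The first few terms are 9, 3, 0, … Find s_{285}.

s_1 = 9,  s_2 = 3,  s_3 = 0,  s_4 = 3,  s_5 = 3,  s_6 = 6,  s_7 = 9,  s_8 = 3.
Since (s_7, s_8) = (s_1, s_2) = (9, 3) (two consecutive terms determine the rest), the sequence is periodic with period 6.
So s_{285} = s_{1 + ((285-1) mod 6)} = s_3 = 0.

0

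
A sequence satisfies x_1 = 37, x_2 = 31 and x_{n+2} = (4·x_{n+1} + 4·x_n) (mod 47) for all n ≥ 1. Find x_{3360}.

31

x_1 = 37,  x_2 = 31,  x_3 = 37,  x_4 = 37,  x_5 = 14,  x_6 = 16,  x_7 = 26,  x_8 = 27,  x_9 = 24,  x_{10} = 16,  x_{11} = 19,  x_{12} = 46,  x_{13} = 25,  x_{14} = 2,  x_{15} = 14,  x_{16} = 17,  x_{17} = 30,  x_{18} = 0,  x_{19} = 26,  x_{20} = 10,  x_{21} = 3,  x_{22} = 5,  x_{23} = 32,  x_{24} = 7,  x_{25} = 15,  x_{26} = 41,  x_{27} = 36,  x_{28} = 26,  x_{29} = 13,  x_{30} = 15,  x_{31} = 18,  x_{32} = 38,  x_{33} = 36,  x_{34} = 14,  x_{35} = 12,  x_{36} = 10,  x_{37} = 41,  x_{38} = 16,  x_{39} = 40,  x_{40} = 36,  x_{41} = 22,  x_{42} = 44,  x_{43} = 29,  x_{44} = 10,  x_{45} = 15,  x_{46} = 6,  x_{47} = 37,  x_{48} = 31.
Since (x_{47}, x_{48}) = (x_1, x_2) = (37, 31) (two consecutive terms determine the rest), the sequence is periodic with period 46.
(3360 - 1) mod 46 = 1, so x_{3360} = x_2 = 31.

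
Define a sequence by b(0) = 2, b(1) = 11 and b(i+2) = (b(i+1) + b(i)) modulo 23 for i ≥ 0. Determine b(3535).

Computing terms: b(0) = 2,  b(1) = 11,  b(2) = 13,  b(3) = 1,  b(4) = 14,  b(5) = 15,  b(6) = 6,  b(7) = 21,  b(8) = 4,  b(9) = 2,  b(10) = 6,  b(11) = 8,  b(12) = 14,  b(13) = 22,  b(14) = 13,  b(15) = 12,  b(16) = 2,  b(17) = 14,  b(18) = 16,  b(19) = 7,  b(20) = 0,  b(21) = 7,  b(22) = 7,  b(23) = 14,  b(24) = 21,  b(25) = 12,  b(26) = 10,  b(27) = 22,  b(28) = 9,  b(29) = 8,  b(30) = 17,  b(31) = 2,  b(32) = 19,  b(33) = 21,  b(34) = 17,  b(35) = 15,  b(36) = 9,  b(37) = 1,  b(38) = 10,  b(39) = 11,  b(40) = 21,  b(41) = 9,  b(42) = 7,  b(43) = 16,  b(44) = 0,  b(45) = 16,  b(46) = 16,  b(47) = 9,  b(48) = 2,  b(49) = 11.
Since (b(48), b(49)) = (b(0), b(1)) = (2, 11) (two consecutive terms determine the rest), the sequence is periodic with period 48.
(3535 - 0) mod 48 = 31, so b(3535) = b(31) = 2.

2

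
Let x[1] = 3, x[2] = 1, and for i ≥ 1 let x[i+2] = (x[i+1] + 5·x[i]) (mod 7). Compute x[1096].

0

We have x[1] = 3; x[2] = 1; x[3] = 2; x[4] = 0; x[5] = 3; x[6] = 3; x[7] = 4; x[8] = 5; x[9] = 4; x[10] = 1; x[11] = 0; x[12] = 5; x[13] = 5; x[14] = 2; x[15] = 6; x[16] = 2; x[17] = 4; x[18] = 0; x[19] = 6; x[20] = 6; x[21] = 1; x[22] = 3; x[23] = 1.
The sequence repeats with period 21.
So x[1096] = x[1 + ((1096-1) mod 21)] = x[4] = 0.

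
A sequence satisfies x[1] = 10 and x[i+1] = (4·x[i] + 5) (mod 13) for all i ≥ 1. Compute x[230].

x[1] = 10; x[2] = 6; x[3] = 3; x[4] = 4; x[5] = 8; x[6] = 11; x[7] = 10.
Since x[7] = x[1] = 10, the sequence is periodic with period 6.
(230 - 1) mod 6 = 1, so x[230] = x[2] = 6.

6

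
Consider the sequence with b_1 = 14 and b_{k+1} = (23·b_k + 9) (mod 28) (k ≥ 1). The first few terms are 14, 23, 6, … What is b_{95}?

2

Listing terms: b_1 = 14,  b_2 = 23,  b_3 = 6,  b_4 = 7,  b_5 = 2,  b_6 = 27,  b_7 = 14.
The sequence repeats with period 6.
(95 - 1) mod 6 = 4, so b_{95} = b_5 = 2.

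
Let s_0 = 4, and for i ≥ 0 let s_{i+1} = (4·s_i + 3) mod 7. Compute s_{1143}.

4

s_0 = 4,  s_1 = 5,  s_2 = 2,  s_3 = 4.
Since s_3 = s_0 = 4, the sequence is periodic with period 3.
(1143 - 0) mod 3 = 0, so s_{1143} = s_0 = 4.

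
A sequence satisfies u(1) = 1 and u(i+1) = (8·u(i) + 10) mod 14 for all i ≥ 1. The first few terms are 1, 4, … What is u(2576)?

Listing terms: u(1) = 1,  u(2) = 4,  u(3) = 0,  u(4) = 10,  u(5) = 6,  u(6) = 2,  u(7) = 12,  u(8) = 8,  u(9) = 4.
Since u(9) = u(2) = 4, the sequence is eventually periodic: after a pre-period of length 1 it cycles with period 7.
For i ≥ 2, u(i) depends only on (i - 2) mod 7. (2576 - 2) mod 7 = 5, so u(2576) = u(7) = 12.

12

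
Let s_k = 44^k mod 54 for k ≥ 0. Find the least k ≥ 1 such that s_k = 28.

6

s_0 = 1, s_1 = 44, s_2 = 46, s_3 = 26, s_4 = 10, s_5 = 8, s_6 = 28, s_7 = 44.
Since s_7 = s_1 = 44, the sequence is eventually periodic: after a pre-period of length 1 it cycles with period 6.
The value 28 first appears (with k ≥ 1) at s_6.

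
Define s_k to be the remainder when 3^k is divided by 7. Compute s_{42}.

s_0 = 1,  s_1 = 3,  s_2 = 2,  s_3 = 6,  s_4 = 4,  s_5 = 5,  s_6 = 1.
The sequence repeats with period 6.
(42 - 0) mod 6 = 0, so s_{42} = s_0 = 1.

1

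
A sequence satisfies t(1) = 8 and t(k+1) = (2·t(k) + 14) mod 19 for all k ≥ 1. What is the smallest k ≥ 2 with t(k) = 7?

Listing terms: t(1) = 8; t(2) = 11; t(3) = 17; t(4) = 10; t(5) = 15; t(6) = 6; t(7) = 7; t(8) = 9; t(9) = 13; t(10) = 2; t(11) = 18; t(12) = 12; t(13) = 0; t(14) = 14; t(15) = 4; t(16) = 3; t(17) = 1; t(18) = 16; t(19) = 8.
Since t(19) = t(1) = 8, the sequence is periodic with period 18.
The value 7 first appears (with k ≥ 2) at t(7).

7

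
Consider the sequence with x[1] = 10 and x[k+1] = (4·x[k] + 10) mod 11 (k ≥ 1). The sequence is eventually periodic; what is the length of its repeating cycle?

5

We have x[1] = 10,  x[2] = 6,  x[3] = 1,  x[4] = 3,  x[5] = 0,  x[6] = 10.
Since x[6] = x[1] = 10, the sequence is periodic with period 5.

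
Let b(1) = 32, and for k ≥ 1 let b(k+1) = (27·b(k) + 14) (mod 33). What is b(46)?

b(1) = 32; b(2) = 20; b(3) = 26; b(4) = 23; b(5) = 8; b(6) = 32.
The sequence repeats with period 5.
(46 - 1) mod 5 = 0, so b(46) = b(1) = 32.

32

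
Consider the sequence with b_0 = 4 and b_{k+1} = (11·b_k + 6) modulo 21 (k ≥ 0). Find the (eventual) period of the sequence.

6

Listing terms: b_0 = 4,  b_1 = 8,  b_2 = 10,  b_3 = 11,  b_4 = 1,  b_5 = 17,  b_6 = 4.
Since b_6 = b_0 = 4, the sequence is periodic with period 6.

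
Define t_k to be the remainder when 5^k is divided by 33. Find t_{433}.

26

We have t_0 = 1,  t_1 = 5,  t_2 = 25,  t_3 = 26,  t_4 = 31,  t_5 = 23,  t_6 = 16,  t_7 = 14,  t_8 = 4,  t_9 = 20,  t_{10} = 1.
The sequence repeats with period 10.
So t_{433} = t_{0 + ((433-0) mod 10)} = t_3 = 26.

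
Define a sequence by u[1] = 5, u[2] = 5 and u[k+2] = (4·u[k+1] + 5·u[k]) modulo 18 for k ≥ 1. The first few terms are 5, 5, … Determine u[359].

We have u[1] = 5,  u[2] = 5,  u[3] = 9,  u[4] = 7,  u[5] = 1,  u[6] = 3,  u[7] = 17,  u[8] = 11,  u[9] = 3,  u[10] = 13,  u[11] = 13,  u[12] = 9,  u[13] = 11,  u[14] = 17,  u[15] = 15,  u[16] = 1,  u[17] = 7,  u[18] = 15,  u[19] = 5,  u[20] = 5.
Since (u[19], u[20]) = (u[1], u[2]) = (5, 5) (two consecutive terms determine the rest), the sequence is periodic with period 18.
(359 - 1) mod 18 = 16, so u[359] = u[17] = 7.

7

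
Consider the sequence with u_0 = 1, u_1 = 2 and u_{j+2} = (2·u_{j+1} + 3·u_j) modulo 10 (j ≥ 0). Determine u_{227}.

0

u_0 = 1,  u_1 = 2,  u_2 = 7,  u_3 = 0,  u_4 = 1,  u_5 = 2.
The sequence repeats with period 4.
So u_{227} = u_{0 + ((227-0) mod 4)} = u_3 = 0.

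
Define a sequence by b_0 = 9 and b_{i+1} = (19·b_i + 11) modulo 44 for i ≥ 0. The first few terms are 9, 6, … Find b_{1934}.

Listing terms: b_0 = 9; b_1 = 6; b_2 = 37; b_3 = 10; b_4 = 25; b_5 = 2; b_6 = 5; b_7 = 18; b_8 = 1; b_9 = 30; b_{10} = 9.
The sequence repeats with period 10.
So b_{1934} = b_{0 + ((1934-0) mod 10)} = b_4 = 25.

25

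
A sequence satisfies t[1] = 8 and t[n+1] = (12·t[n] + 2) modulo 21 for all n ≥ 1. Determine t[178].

Listing terms: t[1] = 8,  t[2] = 14,  t[3] = 2,  t[4] = 5,  t[5] = 20,  t[6] = 11,  t[7] = 8.
Since t[7] = t[1] = 8, the sequence is periodic with period 6.
So t[178] = t[1 + ((178-1) mod 6)] = t[4] = 5.

5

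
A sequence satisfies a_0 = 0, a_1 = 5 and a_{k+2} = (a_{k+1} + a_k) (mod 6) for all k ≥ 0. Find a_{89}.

5

Listing terms: a_0 = 0,  a_1 = 5,  a_2 = 5,  a_3 = 4,  a_4 = 3,  a_5 = 1,  a_6 = 4,  a_7 = 5,  a_8 = 3,  a_9 = 2,  a_{10} = 5,  a_{11} = 1,  a_{12} = 0,  a_{13} = 1,  a_{14} = 1,  a_{15} = 2,  a_{16} = 3,  a_{17} = 5,  a_{18} = 2,  a_{19} = 1,  a_{20} = 3,  a_{21} = 4,  a_{22} = 1,  a_{23} = 5,  a_{24} = 0,  a_{25} = 5.
Since (a_{24}, a_{25}) = (a_0, a_1) = (0, 5) (two consecutive terms determine the rest), the sequence is periodic with period 24.
(89 - 0) mod 24 = 17, so a_{89} = a_{17} = 5.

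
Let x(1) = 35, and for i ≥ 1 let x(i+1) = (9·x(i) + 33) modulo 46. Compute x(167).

3

Computing terms: x(1) = 35,  x(2) = 26,  x(3) = 37,  x(4) = 44,  x(5) = 15,  x(6) = 30,  x(7) = 27,  x(8) = 0,  x(9) = 33,  x(10) = 8,  x(11) = 13,  x(12) = 12,  x(13) = 3,  x(14) = 14,  x(15) = 21,  x(16) = 38,  x(17) = 7,  x(18) = 4,  x(19) = 23,  x(20) = 10,  x(21) = 31,  x(22) = 36,  x(23) = 35.
Since x(23) = x(1) = 35, the sequence is periodic with period 22.
So x(167) = x(1 + ((167-1) mod 22)) = x(13) = 3.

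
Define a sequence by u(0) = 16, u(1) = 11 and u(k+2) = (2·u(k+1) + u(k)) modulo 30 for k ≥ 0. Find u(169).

11

Computing terms: u(0) = 16,  u(1) = 11,  u(2) = 8,  u(3) = 27,  u(4) = 2,  u(5) = 1,  u(6) = 4,  u(7) = 9,  u(8) = 22,  u(9) = 23,  u(10) = 8,  u(11) = 9,  u(12) = 26,  u(13) = 1,  u(14) = 28,  u(15) = 27,  u(16) = 22,  u(17) = 11,  u(18) = 14,  u(19) = 9,  u(20) = 2,  u(21) = 13,  u(22) = 28,  u(23) = 9,  u(24) = 16,  u(25) = 11.
Since (u(24), u(25)) = (u(0), u(1)) = (16, 11) (two consecutive terms determine the rest), the sequence is periodic with period 24.
So u(169) = u(0 + ((169-0) mod 24)) = u(1) = 11.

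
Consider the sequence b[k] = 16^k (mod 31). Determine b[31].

We have b[1] = 16; b[2] = 8; b[3] = 4; b[4] = 2; b[5] = 1; b[6] = 16.
Since b[6] = b[1] = 16, the sequence is periodic with period 5.
(31 - 1) mod 5 = 0, so b[31] = b[1] = 16.

16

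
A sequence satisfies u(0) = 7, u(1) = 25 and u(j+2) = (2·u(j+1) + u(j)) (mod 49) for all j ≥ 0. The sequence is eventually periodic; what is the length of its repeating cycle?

We have u(0) = 7,  u(1) = 25,  u(2) = 8,  u(3) = 41,  u(4) = 41,  u(5) = 25,  u(6) = 42,  u(7) = 11,  u(8) = 15,  u(9) = 41,  u(10) = 48,  u(11) = 39,  u(12) = 28,  u(13) = 46,  u(14) = 22,  u(15) = 41,  u(16) = 6,  u(17) = 4,  u(18) = 14,  u(19) = 32,  u(20) = 29,  u(21) = 41,  u(22) = 13,  u(23) = 18,  u(24) = 0,  u(25) = 18,  u(26) = 36,  u(27) = 41,  u(28) = 20,  u(29) = 32,  u(30) = 35,  u(31) = 4,  u(32) = 43,  u(33) = 41,  u(34) = 27,  u(35) = 46,  u(36) = 21,  u(37) = 39,  u(38) = 1,  u(39) = 41,  u(40) = 34,  u(41) = 11,  u(42) = 7,  u(43) = 25.
The sequence repeats with period 42.

42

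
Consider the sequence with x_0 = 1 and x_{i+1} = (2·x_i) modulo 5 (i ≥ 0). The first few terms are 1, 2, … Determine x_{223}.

Computing terms: x_0 = 1, x_1 = 2, x_2 = 4, x_3 = 3, x_4 = 1.
The sequence repeats with period 4.
(223 - 0) mod 4 = 3, so x_{223} = x_3 = 3.

3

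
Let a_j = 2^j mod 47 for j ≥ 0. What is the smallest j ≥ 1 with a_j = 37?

Computing terms: a_0 = 1, a_1 = 2, a_2 = 4, a_3 = 8, a_4 = 16, a_5 = 32, a_6 = 17, a_7 = 34, a_8 = 21, a_9 = 42, a_{10} = 37, a_{11} = 27, a_{12} = 7, a_{13} = 14, a_{14} = 28, a_{15} = 9, a_{16} = 18, a_{17} = 36, a_{18} = 25, a_{19} = 3, a_{20} = 6, a_{21} = 12, a_{22} = 24, a_{23} = 1.
Since a_{23} = a_0 = 1, the sequence is periodic with period 23.
The value 37 first appears (with j ≥ 1) at a_{10}.

10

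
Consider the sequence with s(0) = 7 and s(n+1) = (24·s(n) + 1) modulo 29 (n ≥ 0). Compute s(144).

8

Listing terms: s(0) = 7; s(1) = 24; s(2) = 26; s(3) = 16; s(4) = 8; s(5) = 19; s(6) = 22; s(7) = 7.
The sequence repeats with period 7.
So s(144) = s(0 + ((144-0) mod 7)) = s(4) = 8.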